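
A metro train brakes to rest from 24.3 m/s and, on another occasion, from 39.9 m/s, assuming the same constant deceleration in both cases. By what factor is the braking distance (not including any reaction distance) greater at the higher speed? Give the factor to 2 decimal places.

Factor ≈ 2.70

Braking distance d = v²/(2a), so with a fixed, d ∝ v².
Factor = (39.9/24.3)² = 1.6420² = 2.6962.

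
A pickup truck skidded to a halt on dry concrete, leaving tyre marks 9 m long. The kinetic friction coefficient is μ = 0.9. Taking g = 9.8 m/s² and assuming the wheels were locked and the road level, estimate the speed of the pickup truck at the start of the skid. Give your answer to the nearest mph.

Deceleration a = μg = 0.9 × 9.8 = 8.820 m/s².
v = √(2a·d) = √(2 × 8.820 × 9) = √158.760 = 12.6000 m/s.
= 12.6000 ÷ 0.44704 = 28.185 mph.

Initial speed ≈ 28 mph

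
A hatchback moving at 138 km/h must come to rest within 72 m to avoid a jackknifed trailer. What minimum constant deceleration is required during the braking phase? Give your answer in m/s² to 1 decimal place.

138 km/h ÷ 3.6 = 38.3333 m/s.
v² = 2a·d ⇒ a = v²/(2d) = 38.3333² / (2 × 72.000) = 1469.442 / 144.000 = 10.2045 m/s².

Required deceleration ≈ 10.2 m/s²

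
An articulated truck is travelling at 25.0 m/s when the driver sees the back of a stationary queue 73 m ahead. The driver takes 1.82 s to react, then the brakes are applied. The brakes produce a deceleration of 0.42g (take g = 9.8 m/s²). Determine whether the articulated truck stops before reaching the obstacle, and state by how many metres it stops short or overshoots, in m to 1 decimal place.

a = 0.42 × 9.8 = 4.116 m/s².
Reaction distance = 25.0000 × 1.82 = 45.500 m.
Braking distance = v²/(2a) = 625.000 / 8.232 = 75.923 m.
Total stopping distance = 45.500 + 75.923 = 121.423 m, vs 73 m available — it cannot stop in time and overshoots by 121.423 − 73 = 48.423 m.

No — it overshoots by 48.4 m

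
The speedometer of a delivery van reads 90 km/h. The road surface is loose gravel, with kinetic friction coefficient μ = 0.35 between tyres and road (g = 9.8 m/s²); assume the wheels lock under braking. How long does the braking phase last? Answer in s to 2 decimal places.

90 km/h ÷ 3.6 = 25.0000 m/s.
a = μg = 0.35 × 9.8 = 3.430 m/s².
Braking time = v/a = 25.0000 / 3.430 = 7.289 s.

Braking time ≈ 7.29 s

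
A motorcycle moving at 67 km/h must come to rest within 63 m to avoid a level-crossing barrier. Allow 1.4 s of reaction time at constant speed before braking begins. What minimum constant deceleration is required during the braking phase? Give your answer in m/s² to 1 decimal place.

Required deceleration ≈ 4.7 m/s²

67 km/h ÷ 3.6 = 18.6111 m/s.
Distance covered during reaction = 18.6111 × 1.4 = 26.056 m.
Distance available for braking: 63 − 26.056 = 36.944 m.
v² = 2a·d ⇒ a = v²/(2d) = 18.6111² / (2 × 36.944) = 346.373 / 73.888 = 4.6878 m/s².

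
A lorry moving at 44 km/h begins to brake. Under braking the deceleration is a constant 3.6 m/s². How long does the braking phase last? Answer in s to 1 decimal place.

44 km/h ÷ 3.6 = 12.2222 m/s.
Braking time = v/a = 12.2222 / 3.600 = 3.395 s.

Braking time ≈ 3.4 s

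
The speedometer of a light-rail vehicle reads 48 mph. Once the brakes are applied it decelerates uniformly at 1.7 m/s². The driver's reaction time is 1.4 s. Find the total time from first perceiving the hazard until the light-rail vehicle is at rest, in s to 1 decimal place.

48 mph × 0.44704 = 21.4579 m/s.
Braking time = v/a = 21.4579 / 1.700 = 12.622 s.
Total = 1.4 + 12.622 = 14.022 s.

Total time ≈ 14.0 s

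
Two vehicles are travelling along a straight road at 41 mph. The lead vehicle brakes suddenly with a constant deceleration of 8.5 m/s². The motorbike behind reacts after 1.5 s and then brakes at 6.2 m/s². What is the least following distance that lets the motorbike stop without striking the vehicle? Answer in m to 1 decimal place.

Minimum gap ≈ 34.8 m

41 mph × 0.44704 = 18.3286 m/s.
Leader travels v²/(2a_L) = 335.938 / 17.000 = 19.761 m before stopping.
Follower covers v·t_r = 18.3286 × 1.5 = 27.493 m while reacting, then v²/(2a_F) = 335.938 / 12.400 = 27.092 m while braking, for a total of 27.493 + 27.092 = 54.585 m.
Since a_F ≤ a_L and the follower starts braking later, the follower is never slower than the leader, so the closest approach is when both have stopped.
Minimum gap = 54.585 − 19.761 = 34.824 m.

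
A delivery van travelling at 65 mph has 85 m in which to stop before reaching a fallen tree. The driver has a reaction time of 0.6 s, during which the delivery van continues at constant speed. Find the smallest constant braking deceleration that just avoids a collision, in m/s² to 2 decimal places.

Required deceleration ≈ 6.25 m/s²

65 mph × 0.44704 = 29.0576 m/s.
Distance covered during reaction = 29.0576 × 0.6 = 17.435 m.
Distance available for braking: 85 − 17.435 = 67.565 m.
v² = 2a·d ⇒ a = v²/(2d) = 29.0576² / (2 × 67.565) = 844.344 / 135.130 = 6.2484 m/s².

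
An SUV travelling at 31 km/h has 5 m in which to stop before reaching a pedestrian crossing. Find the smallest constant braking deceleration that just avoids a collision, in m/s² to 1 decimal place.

Required deceleration ≈ 7.4 m/s²

31 km/h ÷ 3.6 = 8.6111 m/s.
v² = 2a·d ⇒ a = v²/(2d) = 8.6111² / (2 × 5.000) = 74.151 / 10.000 = 7.4151 m/s².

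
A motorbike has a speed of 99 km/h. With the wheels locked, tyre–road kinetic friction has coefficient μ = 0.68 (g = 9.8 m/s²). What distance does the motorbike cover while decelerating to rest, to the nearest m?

Braking distance ≈ 57 m

99 km/h ÷ 3.6 = 27.5000 m/s.
a = μg = 0.68 × 9.8 = 6.664 m/s².
Braking distance = v²/(2a) = 27.5000² / (2 × 6.664) = 756.250 / 13.328 = 56.741 m.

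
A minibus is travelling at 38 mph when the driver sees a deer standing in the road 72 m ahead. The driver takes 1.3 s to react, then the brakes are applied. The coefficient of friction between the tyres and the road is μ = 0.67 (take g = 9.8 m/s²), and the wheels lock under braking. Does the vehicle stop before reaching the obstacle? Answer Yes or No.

Yes

38 mph × 0.44704 = 16.9875 m/s.
a = μg = 0.67 × 9.8 = 6.566 m/s².
Reaction distance = 16.9875 × 1.3 = 22.084 m.
Braking distance = v²/(2a) = 288.575 / 13.132 = 21.975 m.
Total stopping distance = 22.084 + 21.975 = 44.059 m, vs 72 m available — it stops with 72 − 44.059 = 27.941 m to spare.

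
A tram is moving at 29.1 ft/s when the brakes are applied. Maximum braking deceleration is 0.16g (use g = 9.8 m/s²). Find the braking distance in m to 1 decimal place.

29.1 ft/s × 0.3048 = 8.8697 m/s.
a = 0.16 × 9.8 = 1.568 m/s².
Braking distance = v²/(2a) = 8.8697² / (2 × 1.568) = 78.672 / 3.136 = 25.087 m.

Braking distance ≈ 25.1 m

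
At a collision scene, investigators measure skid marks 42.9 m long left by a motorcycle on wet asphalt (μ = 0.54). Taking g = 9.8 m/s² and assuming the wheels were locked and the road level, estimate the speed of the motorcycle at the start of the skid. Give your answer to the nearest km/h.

Deceleration a = μg = 0.54 × 9.8 = 5.292 m/s².
v = √(2a·d) = √(2 × 5.292 × 42.9) = √454.054 = 21.3085 m/s.
= 21.3085 × 3.6 = 76.711 km/h.

Initial speed ≈ 77 km/h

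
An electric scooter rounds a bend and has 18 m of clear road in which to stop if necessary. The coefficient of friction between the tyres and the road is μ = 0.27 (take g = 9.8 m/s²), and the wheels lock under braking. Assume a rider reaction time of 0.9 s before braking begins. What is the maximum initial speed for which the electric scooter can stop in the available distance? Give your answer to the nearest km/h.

a = μg = 0.27 × 9.8 = 2.646 m/s².
Stopping distance: v·t_r + v²/(2a) = 18 with t_r = 0.9 s and a = 2.646 m/s².
So v² + 4.763 v − 95.26 = 0.
Positive root: v = −a·t_r + √((a·t_r)² + 2a·d) = −2.381 + √(5.669 + 95.26) = 7.6653 m/s.
7.6653 m/s × 3.6 = 27.595 km/h.

Maximum speed ≈ 28 km/h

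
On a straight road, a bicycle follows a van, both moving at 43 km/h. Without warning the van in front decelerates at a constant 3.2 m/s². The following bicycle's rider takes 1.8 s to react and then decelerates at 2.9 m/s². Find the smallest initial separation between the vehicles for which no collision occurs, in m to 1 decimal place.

43 km/h ÷ 3.6 = 11.9444 m/s.
Leader travels v²/(2a_L) = 142.669 / 6.400 = 22.292 m before stopping.
Follower covers v·t_r = 11.9444 × 1.8 = 21.500 m while reacting, then v²/(2a_F) = 142.669 / 5.800 = 24.598 m while braking, for a total of 21.500 + 24.598 = 46.098 m.
Since a_F ≤ a_L and the follower starts braking later, the follower is never slower than the leader, so the closest approach is when both have stopped.
Minimum gap = 46.098 − 22.292 = 23.806 m.

Minimum gap ≈ 23.8 m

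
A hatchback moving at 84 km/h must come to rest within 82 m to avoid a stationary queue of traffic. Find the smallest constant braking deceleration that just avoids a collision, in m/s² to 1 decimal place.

Required deceleration ≈ 3.3 m/s²

84 km/h ÷ 3.6 = 23.3333 m/s.
v² = 2a·d ⇒ a = v²/(2d) = 23.3333² / (2 × 82.000) = 544.443 / 164.000 = 3.3198 m/s².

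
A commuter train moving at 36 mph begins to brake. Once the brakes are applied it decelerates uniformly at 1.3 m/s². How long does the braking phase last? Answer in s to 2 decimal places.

36 mph × 0.44704 = 16.0934 m/s.
Braking time = v/a = 16.0934 / 1.300 = 12.380 s.

Braking time ≈ 12.38 s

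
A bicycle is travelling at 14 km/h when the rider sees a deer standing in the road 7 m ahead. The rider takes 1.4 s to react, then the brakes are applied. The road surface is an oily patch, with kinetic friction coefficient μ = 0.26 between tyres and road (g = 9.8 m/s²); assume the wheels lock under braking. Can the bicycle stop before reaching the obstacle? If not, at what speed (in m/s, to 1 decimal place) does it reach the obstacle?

No — it strikes the obstacle at 2.7 m/s

14 km/h ÷ 3.6 = 3.8889 m/s.
a = μg = 0.26 × 9.8 = 2.548 m/s².
Reaction distance = 3.8889 × 1.4 = 5.444 m.
Braking distance needed to stop: v²/(2a) = 15.124 / 5.096 = 2.968 m, so total needed = 5.444 + 2.968 = 8.412 m > 7 m — it cannot stop.
Distance remaining when braking begins: 7 − 5.444 = 1.556 m.
v² = v₀² − 2a·d = 15.124 − 2 × 2.548 × 1.556 = 7.195 m²/s².
v = √7.195 = 2.682 m/s.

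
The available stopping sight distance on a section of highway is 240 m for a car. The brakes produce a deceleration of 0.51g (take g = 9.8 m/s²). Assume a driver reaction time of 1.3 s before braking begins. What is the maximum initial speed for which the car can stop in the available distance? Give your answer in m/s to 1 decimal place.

a = 0.51 × 9.8 = 4.998 m/s².
Stopping distance: v·t_r + v²/(2a) = 240 with t_r = 1.3 s and a = 4.998 m/s².
So v² + 12.995 v − 2399.04 = 0.
Positive root: v = −a·t_r + √((a·t_r)² + 2a·d) = −6.497 + √(42.211 + 2399.04) = 42.9120 m/s.

Maximum speed ≈ 42.9 m/s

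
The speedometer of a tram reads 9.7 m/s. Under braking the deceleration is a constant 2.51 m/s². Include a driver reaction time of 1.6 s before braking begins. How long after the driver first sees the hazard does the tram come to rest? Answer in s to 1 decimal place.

Braking time = v/a = 9.7000 / 2.510 = 3.865 s.
Total = 1.6 + 3.865 = 5.465 s.

Total time ≈ 5.5 s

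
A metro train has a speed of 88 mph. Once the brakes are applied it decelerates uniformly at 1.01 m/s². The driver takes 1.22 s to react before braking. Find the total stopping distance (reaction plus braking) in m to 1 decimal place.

Total stopping distance ≈ 814.1 m

88 mph × 0.44704 = 39.3395 m/s.
Reaction distance = v·t_r = 39.3395 × 1.22 = 47.994 m.
Braking distance = v²/(2a) = 39.3395² / (2 × 1.010) = 1547.596 / 2.020 = 766.137 m.
Total = 47.994 + 766.137 = 814.131 m.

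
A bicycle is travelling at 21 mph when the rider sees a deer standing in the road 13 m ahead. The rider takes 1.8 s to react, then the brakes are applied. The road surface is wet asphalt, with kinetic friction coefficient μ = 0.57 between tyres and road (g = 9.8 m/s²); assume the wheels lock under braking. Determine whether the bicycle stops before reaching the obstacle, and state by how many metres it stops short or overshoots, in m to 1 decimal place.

21 mph × 0.44704 = 9.3878 m/s.
a = μg = 0.57 × 9.8 = 5.586 m/s².
Reaction distance = 9.3878 × 1.8 = 16.898 m.
Braking distance = v²/(2a) = 88.131 / 11.172 = 7.889 m.
Total stopping distance = 16.898 + 7.889 = 24.787 m, vs 13 m available — it cannot stop in time and overshoots by 24.787 − 13 = 11.787 m.

No — it overshoots by 11.8 m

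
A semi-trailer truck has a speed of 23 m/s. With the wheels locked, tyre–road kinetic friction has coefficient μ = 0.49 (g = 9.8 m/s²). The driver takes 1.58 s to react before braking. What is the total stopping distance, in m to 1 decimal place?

Total stopping distance ≈ 91.4 m

a = μg = 0.49 × 9.8 = 4.802 m/s².
Reaction distance = v·t_r = 23.0000 × 1.58 = 36.340 m.
Braking distance = v²/(2a) = 23.0000² / (2 × 4.802) = 529.000 / 9.604 = 55.081 m.
Total = 36.340 + 55.081 = 91.421 m.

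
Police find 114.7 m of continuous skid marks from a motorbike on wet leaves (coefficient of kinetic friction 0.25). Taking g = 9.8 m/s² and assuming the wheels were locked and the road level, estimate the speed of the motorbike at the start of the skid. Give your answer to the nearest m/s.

Initial speed ≈ 24 m/s

Deceleration a = μg = 0.25 × 9.8 = 2.450 m/s².
v = √(2a·d) = √(2 × 2.450 × 114.7) = √562.030 = 23.7072 m/s.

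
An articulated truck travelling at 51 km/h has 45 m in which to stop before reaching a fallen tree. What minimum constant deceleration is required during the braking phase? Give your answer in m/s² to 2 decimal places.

51 km/h ÷ 3.6 = 14.1667 m/s.
v² = 2a·d ⇒ a = v²/(2d) = 14.1667² / (2 × 45.000) = 200.695 / 90.000 = 2.2299 m/s².

Required deceleration ≈ 2.23 m/s²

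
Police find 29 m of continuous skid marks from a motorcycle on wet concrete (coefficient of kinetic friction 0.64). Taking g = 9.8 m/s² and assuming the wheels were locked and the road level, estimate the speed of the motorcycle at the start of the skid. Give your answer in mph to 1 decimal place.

Deceleration a = μg = 0.64 × 9.8 = 6.272 m/s².
v = √(2a·d) = √(2 × 6.272 × 29) = √363.776 = 19.0729 m/s.
= 19.0729 ÷ 0.44704 = 42.665 mph.

Initial speed ≈ 42.7 mph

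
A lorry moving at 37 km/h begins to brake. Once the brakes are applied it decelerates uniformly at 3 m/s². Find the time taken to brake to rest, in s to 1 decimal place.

37 km/h ÷ 3.6 = 10.2778 m/s.
Braking time = v/a = 10.2778 / 3.000 = 3.426 s.

Braking time ≈ 3.4 s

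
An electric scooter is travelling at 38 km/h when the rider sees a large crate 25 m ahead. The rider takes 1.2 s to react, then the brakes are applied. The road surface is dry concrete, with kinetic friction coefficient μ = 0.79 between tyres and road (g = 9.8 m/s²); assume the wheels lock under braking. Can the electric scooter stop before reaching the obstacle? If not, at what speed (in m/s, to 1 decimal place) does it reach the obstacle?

38 km/h ÷ 3.6 = 10.5556 m/s.
a = μg = 0.79 × 9.8 = 7.742 m/s².
Reaction distance = 10.5556 × 1.2 = 12.667 m.
Braking distance = v²/(2a) = 111.421 / 15.484 = 7.196 m.
Total stopping distance = 12.667 + 7.196 = 19.863 m, vs 25 m available — it stops with 25 − 19.863 = 5.137 m to spare.

Yes — it stops about 5.1 m short of the obstacle, so it never reaches it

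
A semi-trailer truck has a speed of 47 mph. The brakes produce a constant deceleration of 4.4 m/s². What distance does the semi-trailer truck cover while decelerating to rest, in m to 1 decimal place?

Braking distance ≈ 50.2 m

47 mph × 0.44704 = 21.0109 m/s.
Braking distance = v²/(2a) = 21.0109² / (2 × 4.400) = 441.458 / 8.800 = 50.166 m.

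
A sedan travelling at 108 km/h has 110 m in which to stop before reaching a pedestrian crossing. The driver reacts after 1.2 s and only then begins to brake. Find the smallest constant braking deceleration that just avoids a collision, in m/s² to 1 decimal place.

108 km/h ÷ 3.6 = 30.0000 m/s.
Distance covered during reaction = 30.0000 × 1.2 = 36.000 m.
Distance available for braking: 110 − 36.000 = 74.000 m.
v² = 2a·d ⇒ a = v²/(2d) = 30.0000² / (2 × 74.000) = 900.000 / 148.000 = 6.0811 m/s².

Required deceleration ≈ 6.1 m/s²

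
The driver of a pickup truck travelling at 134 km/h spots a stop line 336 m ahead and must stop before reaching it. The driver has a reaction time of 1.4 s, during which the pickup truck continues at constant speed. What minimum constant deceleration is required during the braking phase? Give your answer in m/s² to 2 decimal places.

Required deceleration ≈ 2.44 m/s²

134 km/h ÷ 3.6 = 37.2222 m/s.
Distance covered during reaction = 37.2222 × 1.4 = 52.111 m.
Distance available for braking: 336 − 52.111 = 283.889 m.
v² = 2a·d ⇒ a = v²/(2d) = 37.2222² / (2 × 283.889) = 1385.492 / 567.778 = 2.4402 m/s².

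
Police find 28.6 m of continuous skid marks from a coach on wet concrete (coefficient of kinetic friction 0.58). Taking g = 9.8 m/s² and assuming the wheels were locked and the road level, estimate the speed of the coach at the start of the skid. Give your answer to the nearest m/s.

Deceleration a = μg = 0.58 × 9.8 = 5.684 m/s².
v = √(2a·d) = √(2 × 5.684 × 28.6) = √325.125 = 18.0312 m/s.

Initial speed ≈ 18 m/s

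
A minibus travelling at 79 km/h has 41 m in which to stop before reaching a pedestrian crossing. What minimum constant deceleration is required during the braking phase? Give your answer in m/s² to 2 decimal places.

Required deceleration ≈ 5.87 m/s²

79 km/h ÷ 3.6 = 21.9444 m/s.
v² = 2a·d ⇒ a = v²/(2d) = 21.9444² / (2 × 41.000) = 481.557 / 82.000 = 5.8726 m/s².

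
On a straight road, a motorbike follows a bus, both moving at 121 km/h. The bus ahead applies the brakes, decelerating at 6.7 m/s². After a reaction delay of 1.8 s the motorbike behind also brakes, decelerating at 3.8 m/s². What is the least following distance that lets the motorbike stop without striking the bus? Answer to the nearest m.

Minimum gap ≈ 125 m

121 km/h ÷ 3.6 = 33.6111 m/s.
Leader travels v²/(2a_L) = 1129.706 / 13.400 = 84.306 m before stopping.
Follower covers v·t_r = 33.6111 × 1.8 = 60.500 m while reacting, then v²/(2a_F) = 1129.706 / 7.600 = 148.646 m while braking, for a total of 60.500 + 148.646 = 209.146 m.
Since a_F ≤ a_L and the follower starts braking later, the follower is never slower than the leader, so the closest approach is when both have stopped.
Minimum gap = 209.146 − 84.306 = 124.840 m.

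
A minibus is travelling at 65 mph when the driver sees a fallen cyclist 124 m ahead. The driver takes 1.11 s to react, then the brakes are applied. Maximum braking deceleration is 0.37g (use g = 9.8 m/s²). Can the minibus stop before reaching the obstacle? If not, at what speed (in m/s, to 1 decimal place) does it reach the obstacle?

65 mph × 0.44704 = 29.0576 m/s.
a = 0.37 × 9.8 = 3.626 m/s².
Reaction distance = 29.0576 × 1.11 = 32.254 m.
Braking distance needed to stop: v²/(2a) = 844.344 / 7.252 = 116.429 m, so total needed = 32.254 + 116.429 = 148.683 m > 124 m — it cannot stop.
Distance remaining when braking begins: 124 − 32.254 = 91.746 m.
v² = v₀² − 2a·d = 844.344 − 2 × 3.626 × 91.746 = 179.002 m²/s².
v = √179.002 = 13.379 m/s.

No — it strikes the obstacle at 13.4 m/s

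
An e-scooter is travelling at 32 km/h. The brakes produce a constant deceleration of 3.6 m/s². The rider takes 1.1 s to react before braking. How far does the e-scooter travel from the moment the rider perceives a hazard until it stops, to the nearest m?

32 km/h ÷ 3.6 = 8.8889 m/s.
Reaction distance = v·t_r = 8.8889 × 1.1 = 9.778 m.
Braking distance = v²/(2a) = 8.8889² / (2 × 3.600) = 79.013 / 7.200 = 10.974 m.
Total = 9.778 + 10.974 = 20.752 m.

Total stopping distance ≈ 21 m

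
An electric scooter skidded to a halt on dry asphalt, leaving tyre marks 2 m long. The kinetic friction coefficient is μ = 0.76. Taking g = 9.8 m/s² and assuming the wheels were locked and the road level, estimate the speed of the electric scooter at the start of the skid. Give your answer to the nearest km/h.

Initial speed ≈ 20 km/h

Deceleration a = μg = 0.76 × 9.8 = 7.448 m/s².
v = √(2a·d) = √(2 × 7.448 × 2) = √29.792 = 5.4582 m/s.
= 5.4582 × 3.6 = 19.650 km/h.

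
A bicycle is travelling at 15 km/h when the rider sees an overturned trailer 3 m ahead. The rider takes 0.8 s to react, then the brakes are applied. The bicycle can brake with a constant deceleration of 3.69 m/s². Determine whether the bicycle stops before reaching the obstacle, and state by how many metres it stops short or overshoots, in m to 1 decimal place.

15 km/h ÷ 3.6 = 4.1667 m/s.
Reaction distance = 4.1667 × 0.8 = 3.333 m.
Braking distance = v²/(2a) = 17.361 / 7.380 = 2.352 m.
Total stopping distance = 3.333 + 2.352 = 5.685 m, vs 3 m available — it cannot stop in time and overshoots by 5.685 − 3 = 2.685 m.

No — it overshoots by 2.7 m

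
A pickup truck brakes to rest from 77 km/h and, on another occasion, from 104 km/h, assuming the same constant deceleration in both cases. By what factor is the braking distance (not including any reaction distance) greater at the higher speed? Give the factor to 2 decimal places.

Factor ≈ 1.82

Braking distance d = v²/(2a), so with a fixed, d ∝ v².
Factor = (104/77)² = 1.3506² = 1.8241.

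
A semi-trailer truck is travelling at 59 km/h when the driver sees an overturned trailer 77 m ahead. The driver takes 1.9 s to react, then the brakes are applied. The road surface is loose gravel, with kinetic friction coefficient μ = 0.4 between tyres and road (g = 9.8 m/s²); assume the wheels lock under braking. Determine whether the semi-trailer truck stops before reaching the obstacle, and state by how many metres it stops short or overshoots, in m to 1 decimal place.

Yes — it stops 11.6 m short of the obstacle

59 km/h ÷ 3.6 = 16.3889 m/s.
a = μg = 0.4 × 9.8 = 3.920 m/s².
Reaction distance = 16.3889 × 1.9 = 31.139 m.
Braking distance = v²/(2a) = 268.596 / 7.840 = 34.260 m.
Total stopping distance = 31.139 + 34.260 = 65.399 m, vs 77 m available — it stops with 77 − 65.399 = 11.601 m to spare.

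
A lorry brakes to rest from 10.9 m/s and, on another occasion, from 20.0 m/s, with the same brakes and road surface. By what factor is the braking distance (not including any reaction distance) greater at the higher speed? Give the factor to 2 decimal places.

Braking distance d = v²/(2a), so with a fixed, d ∝ v².
Factor = (20.0/10.9)² = 1.8349² = 3.3669.

Factor ≈ 3.37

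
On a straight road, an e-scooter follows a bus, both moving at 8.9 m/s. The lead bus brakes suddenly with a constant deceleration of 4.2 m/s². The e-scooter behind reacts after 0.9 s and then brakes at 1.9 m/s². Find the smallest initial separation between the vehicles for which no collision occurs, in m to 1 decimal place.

Leader travels v²/(2a_L) = 79.210 / 8.400 = 9.430 m before stopping.
Follower covers v·t_r = 8.9000 × 0.9 = 8.010 m while reacting, then v²/(2a_F) = 79.210 / 3.800 = 20.845 m while braking, for a total of 8.010 + 20.845 = 28.855 m.
Since a_F ≤ a_L and the follower starts braking later, the follower is never slower than the leader, so the closest approach is when both have stopped.
Minimum gap = 28.855 − 9.430 = 19.425 m.

Minimum gap ≈ 19.4 m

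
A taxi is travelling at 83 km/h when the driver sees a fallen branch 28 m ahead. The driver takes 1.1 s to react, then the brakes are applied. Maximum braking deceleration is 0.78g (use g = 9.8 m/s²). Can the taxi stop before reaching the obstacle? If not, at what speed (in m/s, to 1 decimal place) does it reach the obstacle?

No — it strikes the obstacle at 22.2 m/s

83 km/h ÷ 3.6 = 23.0556 m/s.
a = 0.78 × 9.8 = 7.644 m/s².
Reaction distance = 23.0556 × 1.1 = 25.361 m.
Braking distance needed to stop: v²/(2a) = 531.561 / 15.288 = 34.770 m, so total needed = 25.361 + 34.770 = 60.131 m > 28 m — it cannot stop.
Distance remaining when braking begins: 28 − 25.361 = 2.639 m.
v² = v₀² − 2a·d = 531.561 − 2 × 7.644 × 2.639 = 491.216 m²/s².
v = √491.216 = 22.163 m/s.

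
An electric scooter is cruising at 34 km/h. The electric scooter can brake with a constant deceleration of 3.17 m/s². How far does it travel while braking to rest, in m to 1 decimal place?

Braking distance ≈ 14.1 m

34 km/h ÷ 3.6 = 9.4444 m/s.
Braking distance = v²/(2a) = 9.4444² / (2 × 3.170) = 89.197 / 6.340 = 14.069 m.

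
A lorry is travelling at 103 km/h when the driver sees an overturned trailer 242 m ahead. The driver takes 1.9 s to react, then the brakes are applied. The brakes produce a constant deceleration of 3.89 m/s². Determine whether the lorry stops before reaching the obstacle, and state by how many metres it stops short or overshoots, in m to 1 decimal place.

Yes — it stops 82.4 m short of the obstacle

103 km/h ÷ 3.6 = 28.6111 m/s.
Reaction distance = 28.6111 × 1.9 = 54.361 m.
Braking distance = v²/(2a) = 818.595 / 7.780 = 105.218 m.
Total stopping distance = 54.361 + 105.218 = 159.579 m, vs 242 m available — it stops with 242 − 159.579 = 82.421 m to spare.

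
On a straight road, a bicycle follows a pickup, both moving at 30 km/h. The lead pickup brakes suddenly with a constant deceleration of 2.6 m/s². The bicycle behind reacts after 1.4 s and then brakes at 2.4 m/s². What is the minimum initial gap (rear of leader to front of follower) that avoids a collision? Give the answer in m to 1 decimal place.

30 km/h ÷ 3.6 = 8.3333 m/s.
Leader travels v²/(2a_L) = 69.444 / 5.200 = 13.355 m before stopping.
Follower covers v·t_r = 8.3333 × 1.4 = 11.667 m while reacting, then v²/(2a_F) = 69.444 / 4.800 = 14.468 m while braking, for a total of 11.667 + 14.468 = 26.135 m.
Since a_F ≤ a_L and the follower starts braking later, the follower is never slower than the leader, so the closest approach is when both have stopped.
Minimum gap = 26.135 − 13.355 = 12.780 m.

Minimum gap ≈ 12.8 m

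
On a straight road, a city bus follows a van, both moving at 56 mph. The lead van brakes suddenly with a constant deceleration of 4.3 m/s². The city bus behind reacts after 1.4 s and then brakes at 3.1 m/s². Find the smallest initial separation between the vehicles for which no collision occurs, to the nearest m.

56 mph × 0.44704 = 25.0342 m/s.
Leader travels v²/(2a_L) = 626.711 / 8.600 = 72.873 m before stopping.
Follower covers v·t_r = 25.0342 × 1.4 = 35.048 m while reacting, then v²/(2a_F) = 626.711 / 6.200 = 101.082 m while braking, for a total of 35.048 + 101.082 = 136.130 m.
Since a_F ≤ a_L and the follower starts braking later, the follower is never slower than the leader, so the closest approach is when both have stopped.
Minimum gap = 136.130 − 72.873 = 63.257 m.

Minimum gap ≈ 63 m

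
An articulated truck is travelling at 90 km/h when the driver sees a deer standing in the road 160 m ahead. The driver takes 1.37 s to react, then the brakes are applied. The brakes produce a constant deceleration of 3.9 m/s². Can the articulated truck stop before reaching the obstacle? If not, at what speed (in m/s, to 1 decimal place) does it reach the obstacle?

Yes — it stops about 45.6 m short of the obstacle, so it never reaches it

90 km/h ÷ 3.6 = 25.0000 m/s.
Reaction distance = 25.0000 × 1.37 = 34.250 m.
Braking distance = v²/(2a) = 625.000 / 7.800 = 80.128 m.
Total stopping distance = 34.250 + 80.128 = 114.378 m, vs 160 m available — it stops with 160 − 114.378 = 45.622 m to spare.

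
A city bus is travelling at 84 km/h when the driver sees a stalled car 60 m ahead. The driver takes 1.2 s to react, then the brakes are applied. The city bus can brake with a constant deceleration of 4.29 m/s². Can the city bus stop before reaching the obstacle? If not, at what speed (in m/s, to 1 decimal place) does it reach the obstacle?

84 km/h ÷ 3.6 = 23.3333 m/s.
Reaction distance = 23.3333 × 1.2 = 28.000 m.
Braking distance needed to stop: v²/(2a) = 544.443 / 8.580 = 63.455 m, so total needed = 28.000 + 63.455 = 91.455 m > 60 m — it cannot stop.
Distance remaining when braking begins: 60 − 28.000 = 32.000 m.
v² = v₀² − 2a·d = 544.443 − 2 × 4.290 × 32.000 = 269.883 m²/s².
v = √269.883 = 16.428 m/s.

No — it strikes the obstacle at 16.4 m/s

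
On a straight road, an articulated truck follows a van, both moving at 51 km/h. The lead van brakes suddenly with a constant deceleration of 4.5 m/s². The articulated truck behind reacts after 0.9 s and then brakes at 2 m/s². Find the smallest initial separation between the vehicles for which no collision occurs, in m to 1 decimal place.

Minimum gap ≈ 40.6 m

51 km/h ÷ 3.6 = 14.1667 m/s.
Leader travels v²/(2a_L) = 200.695 / 9.000 = 22.299 m before stopping.
Follower covers v·t_r = 14.1667 × 0.9 = 12.750 m while reacting, then v²/(2a_F) = 200.695 / 4.000 = 50.174 m while braking, for a total of 12.750 + 50.174 = 62.924 m.
Since a_F ≤ a_L and the follower starts braking later, the follower is never slower than the leader, so the closest approach is when both have stopped.
Minimum gap = 62.924 − 22.299 = 40.625 m.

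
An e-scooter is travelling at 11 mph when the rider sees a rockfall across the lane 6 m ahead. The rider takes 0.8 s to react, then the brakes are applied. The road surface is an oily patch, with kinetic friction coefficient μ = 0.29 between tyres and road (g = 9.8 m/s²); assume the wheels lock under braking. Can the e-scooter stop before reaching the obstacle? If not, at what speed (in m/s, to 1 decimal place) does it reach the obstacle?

11 mph × 0.44704 = 4.9174 m/s.
a = μg = 0.29 × 9.8 = 2.842 m/s².
Reaction distance = 4.9174 × 0.8 = 3.934 m.
Braking distance needed to stop: v²/(2a) = 24.181 / 5.684 = 4.254 m, so total needed = 3.934 + 4.254 = 8.188 m > 6 m — it cannot stop.
Distance remaining when braking begins: 6 − 3.934 = 2.066 m.
v² = v₀² − 2a·d = 24.181 − 2 × 2.842 × 2.066 = 12.438 m²/s².
v = √12.438 = 3.527 m/s.

No — it strikes the obstacle at 3.5 m/s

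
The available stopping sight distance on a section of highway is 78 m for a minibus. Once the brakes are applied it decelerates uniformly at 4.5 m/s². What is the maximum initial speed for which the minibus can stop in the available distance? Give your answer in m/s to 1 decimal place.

Maximum speed ≈ 26.5 m/s

v²/(2a) = d ⇒ v = √(2 × 4.500 × 78) = √702.00 = 26.4953 m/s.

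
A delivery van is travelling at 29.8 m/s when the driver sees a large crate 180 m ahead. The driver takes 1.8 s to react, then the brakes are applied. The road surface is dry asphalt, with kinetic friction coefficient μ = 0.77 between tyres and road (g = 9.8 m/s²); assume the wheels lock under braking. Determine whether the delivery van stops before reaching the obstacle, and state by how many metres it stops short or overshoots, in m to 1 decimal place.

a = μg = 0.77 × 9.8 = 7.546 m/s².
Reaction distance = 29.8000 × 1.8 = 53.640 m.
Braking distance = v²/(2a) = 888.040 / 15.092 = 58.842 m.
Total stopping distance = 53.640 + 58.842 = 112.482 m, vs 180 m available — it stops with 180 − 112.482 = 67.518 m to spare.

Yes — it stops 67.5 m short of the obstacle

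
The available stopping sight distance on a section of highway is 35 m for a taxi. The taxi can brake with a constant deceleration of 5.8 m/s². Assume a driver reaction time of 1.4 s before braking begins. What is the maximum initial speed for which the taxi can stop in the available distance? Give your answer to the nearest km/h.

Stopping distance: v·t_r + v²/(2a) = 35 with t_r = 1.4 s and a = 5.800 m/s².
So v² + 16.240 v − 406.00 = 0.
Positive root: v = −a·t_r + √((a·t_r)² + 2a·d) = −8.120 + √(65.934 + 406.00) = 13.6040 m/s.
13.6040 m/s × 3.6 = 48.974 km/h.

Maximum speed ≈ 49 km/h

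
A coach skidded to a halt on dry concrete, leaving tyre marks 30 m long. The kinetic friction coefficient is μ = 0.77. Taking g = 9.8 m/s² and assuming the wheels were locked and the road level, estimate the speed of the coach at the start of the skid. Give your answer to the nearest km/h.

Deceleration a = μg = 0.77 × 9.8 = 7.546 m/s².
v = √(2a·d) = √(2 × 7.546 × 30) = √452.760 = 21.2782 m/s.
= 21.2782 × 3.6 = 76.602 km/h.

Initial speed ≈ 77 km/h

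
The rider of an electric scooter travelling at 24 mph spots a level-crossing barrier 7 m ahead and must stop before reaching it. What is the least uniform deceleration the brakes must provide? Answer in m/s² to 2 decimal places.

24 mph × 0.44704 = 10.7290 m/s.
v² = 2a·d ⇒ a = v²/(2d) = 10.7290² / (2 × 7.000) = 115.111 / 14.000 = 8.2222 m/s².

Required deceleration ≈ 8.22 m/s²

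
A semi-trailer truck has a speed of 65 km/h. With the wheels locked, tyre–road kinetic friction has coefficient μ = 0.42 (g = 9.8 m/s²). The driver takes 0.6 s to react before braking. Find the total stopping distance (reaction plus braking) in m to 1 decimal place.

Total stopping distance ≈ 50.4 m

65 km/h ÷ 3.6 = 18.0556 m/s.
a = μg = 0.42 × 9.8 = 4.116 m/s².
Reaction distance = v·t_r = 18.0556 × 0.6 = 10.833 m.
Braking distance = v²/(2a) = 18.0556² / (2 × 4.116) = 326.005 / 8.232 = 39.602 m.
Total = 10.833 + 39.602 = 50.435 m.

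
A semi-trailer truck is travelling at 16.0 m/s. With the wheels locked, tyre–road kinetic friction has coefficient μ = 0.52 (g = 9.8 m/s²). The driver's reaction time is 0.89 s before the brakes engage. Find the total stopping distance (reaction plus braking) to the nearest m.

Total stopping distance ≈ 39 m

a = μg = 0.52 × 9.8 = 5.096 m/s².
Reaction distance = v·t_r = 16.0000 × 0.89 = 14.240 m.
Braking distance = v²/(2a) = 16.0000² / (2 × 5.096) = 256.000 / 10.192 = 25.118 m.
Total = 14.240 + 25.118 = 39.358 m.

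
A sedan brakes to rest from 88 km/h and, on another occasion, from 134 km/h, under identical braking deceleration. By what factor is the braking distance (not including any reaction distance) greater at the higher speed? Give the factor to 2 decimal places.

Factor ≈ 2.32

Braking distance d = v²/(2a), so with a fixed, d ∝ v².
Factor = (134/88)² = 1.5227² = 2.3186.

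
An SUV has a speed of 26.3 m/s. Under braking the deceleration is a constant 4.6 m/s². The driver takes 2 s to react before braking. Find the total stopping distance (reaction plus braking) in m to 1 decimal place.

Total stopping distance ≈ 127.8 m

Reaction distance = v·t_r = 26.3000 × 2 = 52.600 m.
Braking distance = v²/(2a) = 26.3000² / (2 × 4.600) = 691.690 / 9.200 = 75.184 m.
Total = 52.600 + 75.184 = 127.784 m.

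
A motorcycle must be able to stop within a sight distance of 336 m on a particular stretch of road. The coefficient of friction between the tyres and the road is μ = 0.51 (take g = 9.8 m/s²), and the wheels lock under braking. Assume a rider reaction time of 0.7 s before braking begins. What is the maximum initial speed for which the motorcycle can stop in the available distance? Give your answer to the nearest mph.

Maximum speed ≈ 122 mph

a = μg = 0.51 × 9.8 = 4.998 m/s².
Stopping distance: v·t_r + v²/(2a) = 336 with t_r = 0.7 s and a = 4.998 m/s².
So v² + 6.997 v − 3358.66 = 0.
Positive root: v = −a·t_r + √((a·t_r)² + 2a·d) = −3.499 + √(12.243 + 3358.66) = 54.5605 m/s.
54.5605 m/s ÷ 0.44704 = 122.048 mph.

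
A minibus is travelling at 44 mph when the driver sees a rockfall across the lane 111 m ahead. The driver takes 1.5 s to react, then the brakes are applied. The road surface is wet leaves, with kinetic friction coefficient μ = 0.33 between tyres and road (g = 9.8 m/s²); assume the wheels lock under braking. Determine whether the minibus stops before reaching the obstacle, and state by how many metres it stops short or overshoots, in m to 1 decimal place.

Yes — it stops 21.7 m short of the obstacle

44 mph × 0.44704 = 19.6698 m/s.
a = μg = 0.33 × 9.8 = 3.234 m/s².
Reaction distance = 19.6698 × 1.5 = 29.505 m.
Braking distance = v²/(2a) = 386.901 / 6.468 = 59.818 m.
Total stopping distance = 29.505 + 59.818 = 89.323 m, vs 111 m available — it stops with 111 − 89.323 = 21.677 m to spare.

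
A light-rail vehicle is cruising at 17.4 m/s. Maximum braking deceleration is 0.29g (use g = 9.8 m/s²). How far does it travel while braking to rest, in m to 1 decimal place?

a = 0.29 × 9.8 = 2.842 m/s².
Braking distance = v²/(2a) = 17.4000² / (2 × 2.842) = 302.760 / 5.684 = 53.265 m.

Braking distance ≈ 53.3 m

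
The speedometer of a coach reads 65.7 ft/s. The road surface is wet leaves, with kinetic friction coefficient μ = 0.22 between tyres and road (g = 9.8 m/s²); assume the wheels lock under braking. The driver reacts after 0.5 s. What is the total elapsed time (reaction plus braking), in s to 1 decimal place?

Total time ≈ 9.8 s

65.7 ft/s × 0.3048 = 20.0254 m/s.
a = μg = 0.22 × 9.8 = 2.156 m/s².
Braking time = v/a = 20.0254 / 2.156 = 9.288 s.
Total = 0.5 + 9.288 = 9.788 s.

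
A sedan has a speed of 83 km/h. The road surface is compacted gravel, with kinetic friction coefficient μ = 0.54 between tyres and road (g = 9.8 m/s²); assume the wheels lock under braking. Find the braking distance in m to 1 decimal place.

Braking distance ≈ 50.2 m

83 km/h ÷ 3.6 = 23.0556 m/s.
a = μg = 0.54 × 9.8 = 5.292 m/s².
Braking distance = v²/(2a) = 23.0556² / (2 × 5.292) = 531.561 / 10.584 = 50.223 m.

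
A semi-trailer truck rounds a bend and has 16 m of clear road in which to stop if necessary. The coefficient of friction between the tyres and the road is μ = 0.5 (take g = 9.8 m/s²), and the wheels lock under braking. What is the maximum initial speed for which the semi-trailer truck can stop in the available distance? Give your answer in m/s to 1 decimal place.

a = μg = 0.5 × 9.8 = 4.900 m/s².
v²/(2a) = d ⇒ v = √(2 × 4.900 × 16) = √156.80 = 12.5220 m/s.

Maximum speed ≈ 12.5 m/s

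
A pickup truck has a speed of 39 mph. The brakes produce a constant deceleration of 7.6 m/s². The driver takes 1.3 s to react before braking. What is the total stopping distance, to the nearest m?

39 mph × 0.44704 = 17.4346 m/s.
Reaction distance = v·t_r = 17.4346 × 1.3 = 22.665 m.
Braking distance = v²/(2a) = 17.4346² / (2 × 7.600) = 303.965 / 15.200 = 19.998 m.
Total = 22.665 + 19.998 = 42.663 m.

Total stopping distance ≈ 43 m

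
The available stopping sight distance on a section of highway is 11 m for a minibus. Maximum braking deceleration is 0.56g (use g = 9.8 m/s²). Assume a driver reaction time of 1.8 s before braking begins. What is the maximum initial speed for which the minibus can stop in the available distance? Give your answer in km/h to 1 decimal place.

Maximum speed ≈ 17.6 km/h

a = 0.56 × 9.8 = 5.488 m/s².
Stopping distance: v·t_r + v²/(2a) = 11 with t_r = 1.8 s and a = 5.488 m/s².
So v² + 19.757 v − 120.74 = 0.
Positive root: v = −a·t_r + √((a·t_r)² + 2a·d) = −9.878 + √(97.575 + 120.74) = 4.8975 m/s.
4.8975 m/s × 3.6 = 17.631 km/h.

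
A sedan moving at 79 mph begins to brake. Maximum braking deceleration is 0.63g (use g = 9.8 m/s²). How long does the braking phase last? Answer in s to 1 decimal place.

Braking time ≈ 5.7 s

79 mph × 0.44704 = 35.3162 m/s.
a = 0.63 × 9.8 = 6.174 m/s².
Braking time = v/a = 35.3162 / 6.174 = 5.720 s.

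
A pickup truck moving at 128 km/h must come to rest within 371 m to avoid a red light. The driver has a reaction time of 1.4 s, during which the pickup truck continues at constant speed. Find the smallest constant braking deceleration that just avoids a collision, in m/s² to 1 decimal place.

128 km/h ÷ 3.6 = 35.5556 m/s.
Distance covered during reaction = 35.5556 × 1.4 = 49.778 m.
Distance available for braking: 371 − 49.778 = 321.222 m.
v² = 2a·d ⇒ a = v²/(2d) = 35.5556² / (2 × 321.222) = 1264.201 / 642.444 = 1.9678 m/s².

Required deceleration ≈ 2.0 m/s²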